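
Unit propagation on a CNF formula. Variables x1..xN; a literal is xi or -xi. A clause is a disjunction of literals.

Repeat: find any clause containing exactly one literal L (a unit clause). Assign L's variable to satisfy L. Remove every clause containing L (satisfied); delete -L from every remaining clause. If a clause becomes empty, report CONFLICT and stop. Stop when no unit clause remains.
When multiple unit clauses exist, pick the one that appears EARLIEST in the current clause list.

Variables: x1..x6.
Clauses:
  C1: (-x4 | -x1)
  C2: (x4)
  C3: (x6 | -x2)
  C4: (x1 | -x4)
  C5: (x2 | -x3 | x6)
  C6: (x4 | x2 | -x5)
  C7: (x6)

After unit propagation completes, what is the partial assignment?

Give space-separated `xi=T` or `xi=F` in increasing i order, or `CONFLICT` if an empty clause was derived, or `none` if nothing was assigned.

unit clause [4] forces x4=T; simplify:
  drop -4 from [-4, -1] -> [-1]
  drop -4 from [1, -4] -> [1]
  satisfied 2 clause(s); 5 remain; assigned so far: [4]
unit clause [-1] forces x1=F; simplify:
  drop 1 from [1] -> [] (empty!)
  satisfied 1 clause(s); 4 remain; assigned so far: [1, 4]
CONFLICT (empty clause)

Answer: CONFLICT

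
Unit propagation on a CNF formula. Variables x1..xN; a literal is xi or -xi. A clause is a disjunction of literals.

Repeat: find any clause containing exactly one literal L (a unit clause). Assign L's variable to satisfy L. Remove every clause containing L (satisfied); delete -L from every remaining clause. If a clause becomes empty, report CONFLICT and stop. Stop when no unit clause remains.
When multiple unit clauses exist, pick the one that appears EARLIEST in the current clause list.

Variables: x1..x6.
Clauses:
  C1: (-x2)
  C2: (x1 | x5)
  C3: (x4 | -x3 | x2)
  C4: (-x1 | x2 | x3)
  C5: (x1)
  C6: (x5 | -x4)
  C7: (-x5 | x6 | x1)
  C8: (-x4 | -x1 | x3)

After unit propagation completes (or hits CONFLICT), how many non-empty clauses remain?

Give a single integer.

unit clause [-2] forces x2=F; simplify:
  drop 2 from [4, -3, 2] -> [4, -3]
  drop 2 from [-1, 2, 3] -> [-1, 3]
  satisfied 1 clause(s); 7 remain; assigned so far: [2]
unit clause [1] forces x1=T; simplify:
  drop -1 from [-1, 3] -> [3]
  drop -1 from [-4, -1, 3] -> [-4, 3]
  satisfied 3 clause(s); 4 remain; assigned so far: [1, 2]
unit clause [3] forces x3=T; simplify:
  drop -3 from [4, -3] -> [4]
  satisfied 2 clause(s); 2 remain; assigned so far: [1, 2, 3]
unit clause [4] forces x4=T; simplify:
  drop -4 from [5, -4] -> [5]
  satisfied 1 clause(s); 1 remain; assigned so far: [1, 2, 3, 4]
unit clause [5] forces x5=T; simplify:
  satisfied 1 clause(s); 0 remain; assigned so far: [1, 2, 3, 4, 5]

Answer: 0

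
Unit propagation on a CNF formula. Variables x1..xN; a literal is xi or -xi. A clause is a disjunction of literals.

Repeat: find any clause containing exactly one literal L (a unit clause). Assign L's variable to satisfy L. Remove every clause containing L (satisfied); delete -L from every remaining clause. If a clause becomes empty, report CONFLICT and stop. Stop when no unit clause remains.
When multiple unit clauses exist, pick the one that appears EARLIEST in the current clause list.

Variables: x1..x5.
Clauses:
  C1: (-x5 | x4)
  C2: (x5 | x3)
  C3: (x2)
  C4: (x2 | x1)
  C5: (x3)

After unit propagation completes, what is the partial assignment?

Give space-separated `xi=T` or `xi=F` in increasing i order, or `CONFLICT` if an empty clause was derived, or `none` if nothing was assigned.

Answer: x2=T x3=T

Derivation:
unit clause [2] forces x2=T; simplify:
  satisfied 2 clause(s); 3 remain; assigned so far: [2]
unit clause [3] forces x3=T; simplify:
  satisfied 2 clause(s); 1 remain; assigned so far: [2, 3]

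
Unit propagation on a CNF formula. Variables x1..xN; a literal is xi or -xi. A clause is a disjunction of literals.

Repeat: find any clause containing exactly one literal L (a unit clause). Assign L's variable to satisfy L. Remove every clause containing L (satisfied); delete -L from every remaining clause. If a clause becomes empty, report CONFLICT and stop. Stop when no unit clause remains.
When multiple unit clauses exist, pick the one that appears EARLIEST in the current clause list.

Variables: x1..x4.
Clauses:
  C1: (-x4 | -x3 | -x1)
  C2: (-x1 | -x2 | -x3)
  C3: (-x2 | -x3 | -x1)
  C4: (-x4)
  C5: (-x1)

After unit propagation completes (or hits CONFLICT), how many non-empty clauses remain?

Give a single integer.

unit clause [-4] forces x4=F; simplify:
  satisfied 2 clause(s); 3 remain; assigned so far: [4]
unit clause [-1] forces x1=F; simplify:
  satisfied 3 clause(s); 0 remain; assigned so far: [1, 4]

Answer: 0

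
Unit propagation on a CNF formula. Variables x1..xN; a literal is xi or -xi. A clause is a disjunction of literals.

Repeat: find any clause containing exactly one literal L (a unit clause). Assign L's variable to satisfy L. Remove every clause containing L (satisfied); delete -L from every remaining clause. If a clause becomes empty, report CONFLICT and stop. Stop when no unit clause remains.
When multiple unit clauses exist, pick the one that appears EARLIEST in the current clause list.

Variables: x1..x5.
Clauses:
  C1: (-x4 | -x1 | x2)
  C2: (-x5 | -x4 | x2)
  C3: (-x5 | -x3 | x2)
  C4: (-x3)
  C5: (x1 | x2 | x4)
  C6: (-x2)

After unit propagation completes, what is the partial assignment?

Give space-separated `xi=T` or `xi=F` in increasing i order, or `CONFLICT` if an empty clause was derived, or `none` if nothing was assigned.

unit clause [-3] forces x3=F; simplify:
  satisfied 2 clause(s); 4 remain; assigned so far: [3]
unit clause [-2] forces x2=F; simplify:
  drop 2 from [-4, -1, 2] -> [-4, -1]
  drop 2 from [-5, -4, 2] -> [-5, -4]
  drop 2 from [1, 2, 4] -> [1, 4]
  satisfied 1 clause(s); 3 remain; assigned so far: [2, 3]

Answer: x2=F x3=F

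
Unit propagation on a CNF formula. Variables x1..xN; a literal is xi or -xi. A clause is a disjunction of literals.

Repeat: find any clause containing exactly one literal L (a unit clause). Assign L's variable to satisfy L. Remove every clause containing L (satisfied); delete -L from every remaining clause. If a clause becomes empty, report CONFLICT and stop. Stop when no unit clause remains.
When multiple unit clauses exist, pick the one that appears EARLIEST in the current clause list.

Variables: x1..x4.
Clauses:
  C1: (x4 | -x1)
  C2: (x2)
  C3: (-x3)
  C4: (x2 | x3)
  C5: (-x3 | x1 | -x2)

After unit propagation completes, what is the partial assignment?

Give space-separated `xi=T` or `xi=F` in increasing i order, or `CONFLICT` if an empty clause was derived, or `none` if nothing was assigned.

unit clause [2] forces x2=T; simplify:
  drop -2 from [-3, 1, -2] -> [-3, 1]
  satisfied 2 clause(s); 3 remain; assigned so far: [2]
unit clause [-3] forces x3=F; simplify:
  satisfied 2 clause(s); 1 remain; assigned so far: [2, 3]

Answer: x2=T x3=F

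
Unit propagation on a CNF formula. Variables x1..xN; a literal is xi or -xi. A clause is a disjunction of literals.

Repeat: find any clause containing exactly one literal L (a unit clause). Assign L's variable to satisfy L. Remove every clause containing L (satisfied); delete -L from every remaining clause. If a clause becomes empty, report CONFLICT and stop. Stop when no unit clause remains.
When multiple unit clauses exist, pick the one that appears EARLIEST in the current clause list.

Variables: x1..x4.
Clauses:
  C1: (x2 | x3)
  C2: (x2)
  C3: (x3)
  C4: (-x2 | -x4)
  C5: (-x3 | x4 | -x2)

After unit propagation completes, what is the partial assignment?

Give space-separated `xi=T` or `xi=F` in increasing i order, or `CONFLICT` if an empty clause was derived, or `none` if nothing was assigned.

Answer: CONFLICT

Derivation:
unit clause [2] forces x2=T; simplify:
  drop -2 from [-2, -4] -> [-4]
  drop -2 from [-3, 4, -2] -> [-3, 4]
  satisfied 2 clause(s); 3 remain; assigned so far: [2]
unit clause [3] forces x3=T; simplify:
  drop -3 from [-3, 4] -> [4]
  satisfied 1 clause(s); 2 remain; assigned so far: [2, 3]
unit clause [-4] forces x4=F; simplify:
  drop 4 from [4] -> [] (empty!)
  satisfied 1 clause(s); 1 remain; assigned so far: [2, 3, 4]
CONFLICT (empty clause)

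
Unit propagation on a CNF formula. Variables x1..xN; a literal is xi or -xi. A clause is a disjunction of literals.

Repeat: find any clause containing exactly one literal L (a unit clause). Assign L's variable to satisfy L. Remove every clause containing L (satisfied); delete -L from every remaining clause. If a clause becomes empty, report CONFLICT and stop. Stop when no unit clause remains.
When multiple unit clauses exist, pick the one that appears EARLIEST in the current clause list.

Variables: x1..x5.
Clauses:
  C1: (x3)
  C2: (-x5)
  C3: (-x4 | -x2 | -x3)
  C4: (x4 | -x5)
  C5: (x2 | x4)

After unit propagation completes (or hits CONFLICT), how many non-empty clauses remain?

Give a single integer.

unit clause [3] forces x3=T; simplify:
  drop -3 from [-4, -2, -3] -> [-4, -2]
  satisfied 1 clause(s); 4 remain; assigned so far: [3]
unit clause [-5] forces x5=F; simplify:
  satisfied 2 clause(s); 2 remain; assigned so far: [3, 5]

Answer: 2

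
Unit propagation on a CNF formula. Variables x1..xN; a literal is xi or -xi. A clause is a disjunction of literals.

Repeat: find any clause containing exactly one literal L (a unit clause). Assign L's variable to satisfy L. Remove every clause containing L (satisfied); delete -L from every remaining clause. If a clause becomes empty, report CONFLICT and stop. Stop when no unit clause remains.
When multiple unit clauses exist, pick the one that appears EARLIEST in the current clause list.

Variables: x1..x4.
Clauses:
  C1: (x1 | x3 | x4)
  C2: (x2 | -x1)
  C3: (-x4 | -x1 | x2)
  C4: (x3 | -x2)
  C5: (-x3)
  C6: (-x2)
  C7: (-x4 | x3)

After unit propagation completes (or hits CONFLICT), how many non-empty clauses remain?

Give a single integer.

Answer: 0

Derivation:
unit clause [-3] forces x3=F; simplify:
  drop 3 from [1, 3, 4] -> [1, 4]
  drop 3 from [3, -2] -> [-2]
  drop 3 from [-4, 3] -> [-4]
  satisfied 1 clause(s); 6 remain; assigned so far: [3]
unit clause [-2] forces x2=F; simplify:
  drop 2 from [2, -1] -> [-1]
  drop 2 from [-4, -1, 2] -> [-4, -1]
  satisfied 2 clause(s); 4 remain; assigned so far: [2, 3]
unit clause [-1] forces x1=F; simplify:
  drop 1 from [1, 4] -> [4]
  satisfied 2 clause(s); 2 remain; assigned so far: [1, 2, 3]
unit clause [4] forces x4=T; simplify:
  drop -4 from [-4] -> [] (empty!)
  satisfied 1 clause(s); 1 remain; assigned so far: [1, 2, 3, 4]
CONFLICT (empty clause)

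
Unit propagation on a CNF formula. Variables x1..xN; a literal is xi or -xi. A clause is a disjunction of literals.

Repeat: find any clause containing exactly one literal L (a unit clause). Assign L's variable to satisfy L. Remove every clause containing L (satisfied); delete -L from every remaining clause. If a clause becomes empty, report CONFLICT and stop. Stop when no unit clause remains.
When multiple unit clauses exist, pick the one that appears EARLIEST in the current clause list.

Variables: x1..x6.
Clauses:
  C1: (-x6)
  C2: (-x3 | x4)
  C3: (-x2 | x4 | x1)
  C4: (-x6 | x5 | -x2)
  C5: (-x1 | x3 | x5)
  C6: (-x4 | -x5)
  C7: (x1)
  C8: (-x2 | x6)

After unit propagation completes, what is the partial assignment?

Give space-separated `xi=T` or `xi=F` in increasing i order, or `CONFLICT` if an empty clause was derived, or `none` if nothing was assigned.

unit clause [-6] forces x6=F; simplify:
  drop 6 from [-2, 6] -> [-2]
  satisfied 2 clause(s); 6 remain; assigned so far: [6]
unit clause [1] forces x1=T; simplify:
  drop -1 from [-1, 3, 5] -> [3, 5]
  satisfied 2 clause(s); 4 remain; assigned so far: [1, 6]
unit clause [-2] forces x2=F; simplify:
  satisfied 1 clause(s); 3 remain; assigned so far: [1, 2, 6]

Answer: x1=T x2=F x6=F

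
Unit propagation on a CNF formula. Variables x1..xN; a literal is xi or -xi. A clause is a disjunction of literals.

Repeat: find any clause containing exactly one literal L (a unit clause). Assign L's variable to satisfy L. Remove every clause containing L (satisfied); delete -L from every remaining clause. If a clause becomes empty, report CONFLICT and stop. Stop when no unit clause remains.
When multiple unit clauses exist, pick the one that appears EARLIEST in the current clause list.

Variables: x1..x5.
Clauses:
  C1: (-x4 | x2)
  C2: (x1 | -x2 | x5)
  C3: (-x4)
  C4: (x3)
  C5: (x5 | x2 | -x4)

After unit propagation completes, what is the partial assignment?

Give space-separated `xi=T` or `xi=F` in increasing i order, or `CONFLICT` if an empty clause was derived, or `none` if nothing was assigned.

Answer: x3=T x4=F

Derivation:
unit clause [-4] forces x4=F; simplify:
  satisfied 3 clause(s); 2 remain; assigned so far: [4]
unit clause [3] forces x3=T; simplify:
  satisfied 1 clause(s); 1 remain; assigned so far: [3, 4]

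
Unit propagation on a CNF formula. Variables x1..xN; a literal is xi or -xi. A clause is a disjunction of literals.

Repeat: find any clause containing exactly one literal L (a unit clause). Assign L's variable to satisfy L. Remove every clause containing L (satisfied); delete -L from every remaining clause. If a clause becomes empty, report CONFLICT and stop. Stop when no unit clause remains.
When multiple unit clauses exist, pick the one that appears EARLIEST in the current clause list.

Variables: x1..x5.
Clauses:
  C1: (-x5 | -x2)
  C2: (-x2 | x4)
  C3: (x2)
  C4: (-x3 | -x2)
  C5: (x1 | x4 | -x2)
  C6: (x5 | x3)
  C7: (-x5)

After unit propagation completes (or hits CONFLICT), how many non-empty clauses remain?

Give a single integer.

Answer: 0

Derivation:
unit clause [2] forces x2=T; simplify:
  drop -2 from [-5, -2] -> [-5]
  drop -2 from [-2, 4] -> [4]
  drop -2 from [-3, -2] -> [-3]
  drop -2 from [1, 4, -2] -> [1, 4]
  satisfied 1 clause(s); 6 remain; assigned so far: [2]
unit clause [-5] forces x5=F; simplify:
  drop 5 from [5, 3] -> [3]
  satisfied 2 clause(s); 4 remain; assigned so far: [2, 5]
unit clause [4] forces x4=T; simplify:
  satisfied 2 clause(s); 2 remain; assigned so far: [2, 4, 5]
unit clause [-3] forces x3=F; simplify:
  drop 3 from [3] -> [] (empty!)
  satisfied 1 clause(s); 1 remain; assigned so far: [2, 3, 4, 5]
CONFLICT (empty clause)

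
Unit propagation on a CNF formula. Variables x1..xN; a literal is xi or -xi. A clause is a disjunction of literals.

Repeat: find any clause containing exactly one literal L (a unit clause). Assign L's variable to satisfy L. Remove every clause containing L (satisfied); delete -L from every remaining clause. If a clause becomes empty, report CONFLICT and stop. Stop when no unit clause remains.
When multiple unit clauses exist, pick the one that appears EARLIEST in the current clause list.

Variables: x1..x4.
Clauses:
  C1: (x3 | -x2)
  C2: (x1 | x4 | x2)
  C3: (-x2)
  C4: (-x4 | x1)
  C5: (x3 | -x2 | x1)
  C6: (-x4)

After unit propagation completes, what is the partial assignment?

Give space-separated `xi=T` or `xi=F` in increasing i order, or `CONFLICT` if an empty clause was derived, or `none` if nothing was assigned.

Answer: x1=T x2=F x4=F

Derivation:
unit clause [-2] forces x2=F; simplify:
  drop 2 from [1, 4, 2] -> [1, 4]
  satisfied 3 clause(s); 3 remain; assigned so far: [2]
unit clause [-4] forces x4=F; simplify:
  drop 4 from [1, 4] -> [1]
  satisfied 2 clause(s); 1 remain; assigned so far: [2, 4]
unit clause [1] forces x1=T; simplify:
  satisfied 1 clause(s); 0 remain; assigned so far: [1, 2, 4]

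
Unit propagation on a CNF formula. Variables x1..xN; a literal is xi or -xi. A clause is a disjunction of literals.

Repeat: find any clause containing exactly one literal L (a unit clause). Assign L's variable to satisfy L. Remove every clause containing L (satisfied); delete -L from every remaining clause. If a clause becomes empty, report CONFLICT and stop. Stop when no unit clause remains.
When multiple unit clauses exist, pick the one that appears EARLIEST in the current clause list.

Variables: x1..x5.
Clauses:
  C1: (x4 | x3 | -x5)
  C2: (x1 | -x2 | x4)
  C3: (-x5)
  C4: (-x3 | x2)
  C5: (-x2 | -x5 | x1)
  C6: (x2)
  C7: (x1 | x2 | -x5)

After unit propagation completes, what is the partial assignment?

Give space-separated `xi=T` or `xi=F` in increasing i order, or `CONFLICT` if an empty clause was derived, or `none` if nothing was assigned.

Answer: x2=T x5=F

Derivation:
unit clause [-5] forces x5=F; simplify:
  satisfied 4 clause(s); 3 remain; assigned so far: [5]
unit clause [2] forces x2=T; simplify:
  drop -2 from [1, -2, 4] -> [1, 4]
  satisfied 2 clause(s); 1 remain; assigned so far: [2, 5]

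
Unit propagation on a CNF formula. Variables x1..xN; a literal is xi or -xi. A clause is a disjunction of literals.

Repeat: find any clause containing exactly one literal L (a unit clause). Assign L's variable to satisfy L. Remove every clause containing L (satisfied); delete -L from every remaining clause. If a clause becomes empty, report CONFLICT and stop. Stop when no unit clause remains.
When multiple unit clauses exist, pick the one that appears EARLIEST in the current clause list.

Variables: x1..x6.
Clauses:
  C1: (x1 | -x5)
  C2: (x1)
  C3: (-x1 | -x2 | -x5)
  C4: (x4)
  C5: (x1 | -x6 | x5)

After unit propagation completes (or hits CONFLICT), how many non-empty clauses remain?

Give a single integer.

unit clause [1] forces x1=T; simplify:
  drop -1 from [-1, -2, -5] -> [-2, -5]
  satisfied 3 clause(s); 2 remain; assigned so far: [1]
unit clause [4] forces x4=T; simplify:
  satisfied 1 clause(s); 1 remain; assigned so far: [1, 4]

Answer: 1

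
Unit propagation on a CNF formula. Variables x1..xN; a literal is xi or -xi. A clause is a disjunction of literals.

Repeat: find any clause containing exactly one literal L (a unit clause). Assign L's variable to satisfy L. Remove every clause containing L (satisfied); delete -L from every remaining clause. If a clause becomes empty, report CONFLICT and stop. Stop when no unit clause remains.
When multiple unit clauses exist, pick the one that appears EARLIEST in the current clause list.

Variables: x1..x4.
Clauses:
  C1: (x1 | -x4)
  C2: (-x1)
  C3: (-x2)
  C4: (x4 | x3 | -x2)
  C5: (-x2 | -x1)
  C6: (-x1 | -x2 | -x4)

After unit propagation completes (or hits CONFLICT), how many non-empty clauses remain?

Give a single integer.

Answer: 0

Derivation:
unit clause [-1] forces x1=F; simplify:
  drop 1 from [1, -4] -> [-4]
  satisfied 3 clause(s); 3 remain; assigned so far: [1]
unit clause [-4] forces x4=F; simplify:
  drop 4 from [4, 3, -2] -> [3, -2]
  satisfied 1 clause(s); 2 remain; assigned so far: [1, 4]
unit clause [-2] forces x2=F; simplify:
  satisfied 2 clause(s); 0 remain; assigned so far: [1, 2, 4]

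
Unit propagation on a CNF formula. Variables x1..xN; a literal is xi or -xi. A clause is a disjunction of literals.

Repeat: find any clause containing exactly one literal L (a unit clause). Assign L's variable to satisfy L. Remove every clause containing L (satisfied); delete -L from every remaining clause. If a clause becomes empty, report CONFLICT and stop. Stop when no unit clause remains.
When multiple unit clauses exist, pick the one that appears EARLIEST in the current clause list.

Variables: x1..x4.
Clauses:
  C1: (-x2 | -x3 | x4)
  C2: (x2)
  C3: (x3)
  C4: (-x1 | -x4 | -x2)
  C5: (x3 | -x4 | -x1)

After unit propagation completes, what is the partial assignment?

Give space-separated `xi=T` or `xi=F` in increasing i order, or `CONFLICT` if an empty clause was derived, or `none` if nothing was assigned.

unit clause [2] forces x2=T; simplify:
  drop -2 from [-2, -3, 4] -> [-3, 4]
  drop -2 from [-1, -4, -2] -> [-1, -4]
  satisfied 1 clause(s); 4 remain; assigned so far: [2]
unit clause [3] forces x3=T; simplify:
  drop -3 from [-3, 4] -> [4]
  satisfied 2 clause(s); 2 remain; assigned so far: [2, 3]
unit clause [4] forces x4=T; simplify:
  drop -4 from [-1, -4] -> [-1]
  satisfied 1 clause(s); 1 remain; assigned so far: [2, 3, 4]
unit clause [-1] forces x1=F; simplify:
  satisfied 1 clause(s); 0 remain; assigned so far: [1, 2, 3, 4]

Answer: x1=F x2=T x3=T x4=T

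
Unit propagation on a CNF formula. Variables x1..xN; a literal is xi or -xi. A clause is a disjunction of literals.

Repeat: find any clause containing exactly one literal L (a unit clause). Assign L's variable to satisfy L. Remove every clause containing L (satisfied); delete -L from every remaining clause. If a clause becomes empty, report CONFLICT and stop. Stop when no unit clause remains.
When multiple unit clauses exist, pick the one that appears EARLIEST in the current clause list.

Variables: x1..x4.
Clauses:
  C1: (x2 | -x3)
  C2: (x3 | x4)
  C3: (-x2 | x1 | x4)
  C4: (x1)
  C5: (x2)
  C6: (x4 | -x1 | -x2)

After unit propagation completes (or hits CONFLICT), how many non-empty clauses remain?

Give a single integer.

unit clause [1] forces x1=T; simplify:
  drop -1 from [4, -1, -2] -> [4, -2]
  satisfied 2 clause(s); 4 remain; assigned so far: [1]
unit clause [2] forces x2=T; simplify:
  drop -2 from [4, -2] -> [4]
  satisfied 2 clause(s); 2 remain; assigned so far: [1, 2]
unit clause [4] forces x4=T; simplify:
  satisfied 2 clause(s); 0 remain; assigned so far: [1, 2, 4]

Answer: 0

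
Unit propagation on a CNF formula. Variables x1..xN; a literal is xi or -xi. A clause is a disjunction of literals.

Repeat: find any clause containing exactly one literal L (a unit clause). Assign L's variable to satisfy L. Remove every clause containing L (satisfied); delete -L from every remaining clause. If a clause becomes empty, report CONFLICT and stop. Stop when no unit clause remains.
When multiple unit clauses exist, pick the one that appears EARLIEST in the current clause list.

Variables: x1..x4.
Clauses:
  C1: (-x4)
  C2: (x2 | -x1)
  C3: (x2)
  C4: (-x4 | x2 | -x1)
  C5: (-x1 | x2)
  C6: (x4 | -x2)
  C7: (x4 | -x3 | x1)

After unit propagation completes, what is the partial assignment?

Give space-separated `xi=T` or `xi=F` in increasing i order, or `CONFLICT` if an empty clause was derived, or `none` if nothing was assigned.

Answer: CONFLICT

Derivation:
unit clause [-4] forces x4=F; simplify:
  drop 4 from [4, -2] -> [-2]
  drop 4 from [4, -3, 1] -> [-3, 1]
  satisfied 2 clause(s); 5 remain; assigned so far: [4]
unit clause [2] forces x2=T; simplify:
  drop -2 from [-2] -> [] (empty!)
  satisfied 3 clause(s); 2 remain; assigned so far: [2, 4]
CONFLICT (empty clause)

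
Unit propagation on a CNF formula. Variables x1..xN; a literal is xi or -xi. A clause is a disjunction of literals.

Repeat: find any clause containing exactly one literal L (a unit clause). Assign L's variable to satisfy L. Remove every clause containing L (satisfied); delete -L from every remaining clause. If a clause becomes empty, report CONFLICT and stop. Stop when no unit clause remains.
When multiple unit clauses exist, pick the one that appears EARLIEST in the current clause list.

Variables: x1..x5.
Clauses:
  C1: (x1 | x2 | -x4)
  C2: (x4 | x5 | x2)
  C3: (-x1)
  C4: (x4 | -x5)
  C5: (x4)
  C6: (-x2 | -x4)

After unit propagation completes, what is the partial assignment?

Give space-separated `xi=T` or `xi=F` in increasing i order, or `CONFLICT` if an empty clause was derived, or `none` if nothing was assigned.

Answer: CONFLICT

Derivation:
unit clause [-1] forces x1=F; simplify:
  drop 1 from [1, 2, -4] -> [2, -4]
  satisfied 1 clause(s); 5 remain; assigned so far: [1]
unit clause [4] forces x4=T; simplify:
  drop -4 from [2, -4] -> [2]
  drop -4 from [-2, -4] -> [-2]
  satisfied 3 clause(s); 2 remain; assigned so far: [1, 4]
unit clause [2] forces x2=T; simplify:
  drop -2 from [-2] -> [] (empty!)
  satisfied 1 clause(s); 1 remain; assigned so far: [1, 2, 4]
CONFLICT (empty clause)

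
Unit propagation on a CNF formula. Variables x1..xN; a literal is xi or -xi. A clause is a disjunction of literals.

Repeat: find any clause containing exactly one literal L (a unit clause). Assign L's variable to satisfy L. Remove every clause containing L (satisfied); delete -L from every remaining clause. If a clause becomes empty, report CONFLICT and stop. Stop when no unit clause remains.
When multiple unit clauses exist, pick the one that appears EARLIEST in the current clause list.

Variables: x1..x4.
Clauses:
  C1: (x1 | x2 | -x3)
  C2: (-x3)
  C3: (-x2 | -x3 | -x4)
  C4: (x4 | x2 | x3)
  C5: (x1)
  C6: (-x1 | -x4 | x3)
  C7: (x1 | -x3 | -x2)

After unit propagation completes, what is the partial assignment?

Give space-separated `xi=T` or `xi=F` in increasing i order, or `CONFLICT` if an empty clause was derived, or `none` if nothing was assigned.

Answer: x1=T x2=T x3=F x4=F

Derivation:
unit clause [-3] forces x3=F; simplify:
  drop 3 from [4, 2, 3] -> [4, 2]
  drop 3 from [-1, -4, 3] -> [-1, -4]
  satisfied 4 clause(s); 3 remain; assigned so far: [3]
unit clause [1] forces x1=T; simplify:
  drop -1 from [-1, -4] -> [-4]
  satisfied 1 clause(s); 2 remain; assigned so far: [1, 3]
unit clause [-4] forces x4=F; simplify:
  drop 4 from [4, 2] -> [2]
  satisfied 1 clause(s); 1 remain; assigned so far: [1, 3, 4]
unit clause [2] forces x2=T; simplify:
  satisfied 1 clause(s); 0 remain; assigned so far: [1, 2, 3, 4]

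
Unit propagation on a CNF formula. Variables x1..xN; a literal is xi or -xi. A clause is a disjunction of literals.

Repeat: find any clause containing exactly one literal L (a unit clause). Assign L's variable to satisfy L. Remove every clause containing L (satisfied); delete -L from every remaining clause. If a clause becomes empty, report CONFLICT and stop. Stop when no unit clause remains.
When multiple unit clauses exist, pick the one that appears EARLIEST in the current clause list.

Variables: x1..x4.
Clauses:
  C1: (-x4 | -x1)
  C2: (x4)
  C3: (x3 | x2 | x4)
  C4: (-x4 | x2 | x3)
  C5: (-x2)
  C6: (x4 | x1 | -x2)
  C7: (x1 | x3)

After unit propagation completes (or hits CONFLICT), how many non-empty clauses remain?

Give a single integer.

unit clause [4] forces x4=T; simplify:
  drop -4 from [-4, -1] -> [-1]
  drop -4 from [-4, 2, 3] -> [2, 3]
  satisfied 3 clause(s); 4 remain; assigned so far: [4]
unit clause [-1] forces x1=F; simplify:
  drop 1 from [1, 3] -> [3]
  satisfied 1 clause(s); 3 remain; assigned so far: [1, 4]
unit clause [-2] forces x2=F; simplify:
  drop 2 from [2, 3] -> [3]
  satisfied 1 clause(s); 2 remain; assigned so far: [1, 2, 4]
unit clause [3] forces x3=T; simplify:
  satisfied 2 clause(s); 0 remain; assigned so far: [1, 2, 3, 4]

Answer: 0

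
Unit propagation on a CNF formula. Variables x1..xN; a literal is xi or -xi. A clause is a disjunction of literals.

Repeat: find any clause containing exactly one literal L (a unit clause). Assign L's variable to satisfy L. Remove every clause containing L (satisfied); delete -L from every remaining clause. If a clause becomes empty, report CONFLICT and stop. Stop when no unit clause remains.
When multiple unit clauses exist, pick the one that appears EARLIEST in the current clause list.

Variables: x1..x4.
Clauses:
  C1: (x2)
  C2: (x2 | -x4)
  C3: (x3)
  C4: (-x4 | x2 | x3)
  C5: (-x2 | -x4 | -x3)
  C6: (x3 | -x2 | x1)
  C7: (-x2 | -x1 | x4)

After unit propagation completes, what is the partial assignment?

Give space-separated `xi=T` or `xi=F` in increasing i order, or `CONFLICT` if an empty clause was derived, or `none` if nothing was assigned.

unit clause [2] forces x2=T; simplify:
  drop -2 from [-2, -4, -3] -> [-4, -3]
  drop -2 from [3, -2, 1] -> [3, 1]
  drop -2 from [-2, -1, 4] -> [-1, 4]
  satisfied 3 clause(s); 4 remain; assigned so far: [2]
unit clause [3] forces x3=T; simplify:
  drop -3 from [-4, -3] -> [-4]
  satisfied 2 clause(s); 2 remain; assigned so far: [2, 3]
unit clause [-4] forces x4=F; simplify:
  drop 4 from [-1, 4] -> [-1]
  satisfied 1 clause(s); 1 remain; assigned so far: [2, 3, 4]
unit clause [-1] forces x1=F; simplify:
  satisfied 1 clause(s); 0 remain; assigned so far: [1, 2, 3, 4]

Answer: x1=F x2=T x3=T x4=F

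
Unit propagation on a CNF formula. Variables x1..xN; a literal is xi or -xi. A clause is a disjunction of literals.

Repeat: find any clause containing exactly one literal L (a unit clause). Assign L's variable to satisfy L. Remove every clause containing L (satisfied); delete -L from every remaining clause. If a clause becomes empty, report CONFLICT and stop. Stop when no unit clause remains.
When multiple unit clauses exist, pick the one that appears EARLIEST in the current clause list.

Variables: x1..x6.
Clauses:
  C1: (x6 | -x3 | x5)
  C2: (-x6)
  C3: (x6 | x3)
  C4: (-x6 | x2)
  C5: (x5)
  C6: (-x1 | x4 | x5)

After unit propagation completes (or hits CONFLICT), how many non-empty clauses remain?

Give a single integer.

Answer: 0

Derivation:
unit clause [-6] forces x6=F; simplify:
  drop 6 from [6, -3, 5] -> [-3, 5]
  drop 6 from [6, 3] -> [3]
  satisfied 2 clause(s); 4 remain; assigned so far: [6]
unit clause [3] forces x3=T; simplify:
  drop -3 from [-3, 5] -> [5]
  satisfied 1 clause(s); 3 remain; assigned so far: [3, 6]
unit clause [5] forces x5=T; simplify:
  satisfied 3 clause(s); 0 remain; assigned so far: [3, 5, 6]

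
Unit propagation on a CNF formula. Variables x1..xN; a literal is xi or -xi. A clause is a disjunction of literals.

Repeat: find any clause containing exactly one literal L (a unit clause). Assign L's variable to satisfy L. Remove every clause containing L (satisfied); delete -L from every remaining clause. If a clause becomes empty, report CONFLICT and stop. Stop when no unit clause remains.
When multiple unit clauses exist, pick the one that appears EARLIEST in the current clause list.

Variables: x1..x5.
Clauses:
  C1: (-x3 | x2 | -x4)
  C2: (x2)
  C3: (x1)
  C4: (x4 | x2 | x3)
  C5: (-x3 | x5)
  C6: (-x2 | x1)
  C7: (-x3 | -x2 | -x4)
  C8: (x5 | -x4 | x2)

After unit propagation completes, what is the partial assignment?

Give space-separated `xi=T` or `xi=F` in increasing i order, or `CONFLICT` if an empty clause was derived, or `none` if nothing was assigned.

Answer: x1=T x2=T

Derivation:
unit clause [2] forces x2=T; simplify:
  drop -2 from [-2, 1] -> [1]
  drop -2 from [-3, -2, -4] -> [-3, -4]
  satisfied 4 clause(s); 4 remain; assigned so far: [2]
unit clause [1] forces x1=T; simplify:
  satisfied 2 clause(s); 2 remain; assigned so far: [1, 2]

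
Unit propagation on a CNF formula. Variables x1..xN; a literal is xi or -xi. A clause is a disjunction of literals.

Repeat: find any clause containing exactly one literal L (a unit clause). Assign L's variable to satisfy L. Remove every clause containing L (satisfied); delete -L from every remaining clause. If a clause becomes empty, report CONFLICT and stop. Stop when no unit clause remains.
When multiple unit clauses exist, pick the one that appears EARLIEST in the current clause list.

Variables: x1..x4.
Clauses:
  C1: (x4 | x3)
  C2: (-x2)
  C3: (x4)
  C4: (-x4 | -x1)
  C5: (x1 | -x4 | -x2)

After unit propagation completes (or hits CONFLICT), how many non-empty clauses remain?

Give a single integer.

Answer: 0

Derivation:
unit clause [-2] forces x2=F; simplify:
  satisfied 2 clause(s); 3 remain; assigned so far: [2]
unit clause [4] forces x4=T; simplify:
  drop -4 from [-4, -1] -> [-1]
  satisfied 2 clause(s); 1 remain; assigned so far: [2, 4]
unit clause [-1] forces x1=F; simplify:
  satisfied 1 clause(s); 0 remain; assigned so far: [1, 2, 4]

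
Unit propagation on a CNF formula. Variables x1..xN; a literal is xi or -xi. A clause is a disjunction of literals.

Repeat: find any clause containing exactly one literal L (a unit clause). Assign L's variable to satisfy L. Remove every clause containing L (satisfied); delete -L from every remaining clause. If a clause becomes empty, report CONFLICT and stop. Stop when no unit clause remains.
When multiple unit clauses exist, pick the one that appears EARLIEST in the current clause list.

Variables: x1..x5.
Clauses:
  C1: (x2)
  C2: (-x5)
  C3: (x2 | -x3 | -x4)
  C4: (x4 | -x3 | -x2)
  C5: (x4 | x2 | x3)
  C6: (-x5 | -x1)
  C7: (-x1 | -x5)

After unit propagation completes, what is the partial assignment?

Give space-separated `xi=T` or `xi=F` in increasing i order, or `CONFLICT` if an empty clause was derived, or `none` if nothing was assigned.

unit clause [2] forces x2=T; simplify:
  drop -2 from [4, -3, -2] -> [4, -3]
  satisfied 3 clause(s); 4 remain; assigned so far: [2]
unit clause [-5] forces x5=F; simplify:
  satisfied 3 clause(s); 1 remain; assigned so far: [2, 5]

Answer: x2=T x5=F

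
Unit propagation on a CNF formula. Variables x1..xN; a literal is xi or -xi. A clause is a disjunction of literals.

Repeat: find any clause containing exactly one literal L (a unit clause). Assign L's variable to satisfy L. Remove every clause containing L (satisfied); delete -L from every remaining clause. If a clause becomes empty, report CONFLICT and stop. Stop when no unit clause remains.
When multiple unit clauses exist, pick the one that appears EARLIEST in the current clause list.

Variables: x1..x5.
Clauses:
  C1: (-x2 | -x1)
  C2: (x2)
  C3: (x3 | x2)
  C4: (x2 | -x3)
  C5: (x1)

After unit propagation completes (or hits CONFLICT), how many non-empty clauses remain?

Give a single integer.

unit clause [2] forces x2=T; simplify:
  drop -2 from [-2, -1] -> [-1]
  satisfied 3 clause(s); 2 remain; assigned so far: [2]
unit clause [-1] forces x1=F; simplify:
  drop 1 from [1] -> [] (empty!)
  satisfied 1 clause(s); 1 remain; assigned so far: [1, 2]
CONFLICT (empty clause)

Answer: 0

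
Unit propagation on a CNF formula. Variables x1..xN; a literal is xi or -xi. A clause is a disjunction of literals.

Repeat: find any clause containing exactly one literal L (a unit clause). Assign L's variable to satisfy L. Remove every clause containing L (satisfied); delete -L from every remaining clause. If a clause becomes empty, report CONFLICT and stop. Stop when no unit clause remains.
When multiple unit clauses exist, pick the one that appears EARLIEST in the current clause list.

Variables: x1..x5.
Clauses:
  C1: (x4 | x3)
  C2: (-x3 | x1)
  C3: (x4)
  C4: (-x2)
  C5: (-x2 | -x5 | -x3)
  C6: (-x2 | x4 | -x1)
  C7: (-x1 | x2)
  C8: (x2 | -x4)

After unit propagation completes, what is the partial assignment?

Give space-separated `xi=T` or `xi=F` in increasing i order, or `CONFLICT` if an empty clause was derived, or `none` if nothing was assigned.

Answer: CONFLICT

Derivation:
unit clause [4] forces x4=T; simplify:
  drop -4 from [2, -4] -> [2]
  satisfied 3 clause(s); 5 remain; assigned so far: [4]
unit clause [-2] forces x2=F; simplify:
  drop 2 from [-1, 2] -> [-1]
  drop 2 from [2] -> [] (empty!)
  satisfied 2 clause(s); 3 remain; assigned so far: [2, 4]
CONFLICT (empty clause)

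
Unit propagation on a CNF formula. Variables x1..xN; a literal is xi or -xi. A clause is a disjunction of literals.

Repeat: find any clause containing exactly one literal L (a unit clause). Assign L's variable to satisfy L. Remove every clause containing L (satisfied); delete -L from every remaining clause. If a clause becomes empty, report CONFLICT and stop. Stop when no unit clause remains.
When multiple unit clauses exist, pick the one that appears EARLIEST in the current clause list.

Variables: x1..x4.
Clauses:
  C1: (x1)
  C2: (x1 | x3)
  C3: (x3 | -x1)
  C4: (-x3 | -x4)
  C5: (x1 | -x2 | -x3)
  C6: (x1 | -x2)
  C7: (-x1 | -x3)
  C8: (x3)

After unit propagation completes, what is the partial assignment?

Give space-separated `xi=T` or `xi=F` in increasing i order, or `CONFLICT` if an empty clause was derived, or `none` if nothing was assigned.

unit clause [1] forces x1=T; simplify:
  drop -1 from [3, -1] -> [3]
  drop -1 from [-1, -3] -> [-3]
  satisfied 4 clause(s); 4 remain; assigned so far: [1]
unit clause [3] forces x3=T; simplify:
  drop -3 from [-3, -4] -> [-4]
  drop -3 from [-3] -> [] (empty!)
  satisfied 2 clause(s); 2 remain; assigned so far: [1, 3]
CONFLICT (empty clause)

Answer: CONFLICT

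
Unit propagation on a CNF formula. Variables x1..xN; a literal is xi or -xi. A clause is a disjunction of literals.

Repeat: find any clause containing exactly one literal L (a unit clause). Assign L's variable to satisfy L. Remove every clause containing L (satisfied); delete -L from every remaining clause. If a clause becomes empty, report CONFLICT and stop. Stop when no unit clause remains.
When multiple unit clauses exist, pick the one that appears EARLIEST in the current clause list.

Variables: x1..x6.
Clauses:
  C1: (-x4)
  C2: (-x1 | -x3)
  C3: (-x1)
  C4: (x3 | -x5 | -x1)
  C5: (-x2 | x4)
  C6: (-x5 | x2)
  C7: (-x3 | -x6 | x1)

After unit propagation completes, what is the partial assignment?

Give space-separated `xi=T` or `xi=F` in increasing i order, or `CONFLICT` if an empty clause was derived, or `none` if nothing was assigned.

unit clause [-4] forces x4=F; simplify:
  drop 4 from [-2, 4] -> [-2]
  satisfied 1 clause(s); 6 remain; assigned so far: [4]
unit clause [-1] forces x1=F; simplify:
  drop 1 from [-3, -6, 1] -> [-3, -6]
  satisfied 3 clause(s); 3 remain; assigned so far: [1, 4]
unit clause [-2] forces x2=F; simplify:
  drop 2 from [-5, 2] -> [-5]
  satisfied 1 clause(s); 2 remain; assigned so far: [1, 2, 4]
unit clause [-5] forces x5=F; simplify:
  satisfied 1 clause(s); 1 remain; assigned so far: [1, 2, 4, 5]

Answer: x1=F x2=F x4=F x5=F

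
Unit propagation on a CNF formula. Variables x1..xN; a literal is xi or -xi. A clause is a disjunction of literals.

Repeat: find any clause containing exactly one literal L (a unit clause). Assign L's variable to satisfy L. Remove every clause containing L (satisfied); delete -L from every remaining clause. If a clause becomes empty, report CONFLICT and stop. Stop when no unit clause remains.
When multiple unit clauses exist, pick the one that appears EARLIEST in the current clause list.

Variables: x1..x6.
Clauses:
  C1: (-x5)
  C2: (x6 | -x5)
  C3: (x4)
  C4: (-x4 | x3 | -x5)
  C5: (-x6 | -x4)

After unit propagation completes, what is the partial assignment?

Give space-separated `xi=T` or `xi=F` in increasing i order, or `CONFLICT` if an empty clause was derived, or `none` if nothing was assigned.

unit clause [-5] forces x5=F; simplify:
  satisfied 3 clause(s); 2 remain; assigned so far: [5]
unit clause [4] forces x4=T; simplify:
  drop -4 from [-6, -4] -> [-6]
  satisfied 1 clause(s); 1 remain; assigned so far: [4, 5]
unit clause [-6] forces x6=F; simplify:
  satisfied 1 clause(s); 0 remain; assigned so far: [4, 5, 6]

Answer: x4=T x5=F x6=F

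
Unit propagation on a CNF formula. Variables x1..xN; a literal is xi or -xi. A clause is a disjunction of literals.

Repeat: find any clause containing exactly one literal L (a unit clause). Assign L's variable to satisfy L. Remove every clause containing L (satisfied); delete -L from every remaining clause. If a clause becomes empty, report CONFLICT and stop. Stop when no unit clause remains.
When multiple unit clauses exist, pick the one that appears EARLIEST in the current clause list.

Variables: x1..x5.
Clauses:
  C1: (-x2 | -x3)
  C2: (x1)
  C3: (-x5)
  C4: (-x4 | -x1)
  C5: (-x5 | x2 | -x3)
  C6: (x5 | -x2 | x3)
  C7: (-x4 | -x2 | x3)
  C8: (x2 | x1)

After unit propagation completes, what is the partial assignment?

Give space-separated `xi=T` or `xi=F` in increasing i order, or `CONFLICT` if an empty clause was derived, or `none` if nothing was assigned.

unit clause [1] forces x1=T; simplify:
  drop -1 from [-4, -1] -> [-4]
  satisfied 2 clause(s); 6 remain; assigned so far: [1]
unit clause [-5] forces x5=F; simplify:
  drop 5 from [5, -2, 3] -> [-2, 3]
  satisfied 2 clause(s); 4 remain; assigned so far: [1, 5]
unit clause [-4] forces x4=F; simplify:
  satisfied 2 clause(s); 2 remain; assigned so far: [1, 4, 5]

Answer: x1=T x4=F x5=F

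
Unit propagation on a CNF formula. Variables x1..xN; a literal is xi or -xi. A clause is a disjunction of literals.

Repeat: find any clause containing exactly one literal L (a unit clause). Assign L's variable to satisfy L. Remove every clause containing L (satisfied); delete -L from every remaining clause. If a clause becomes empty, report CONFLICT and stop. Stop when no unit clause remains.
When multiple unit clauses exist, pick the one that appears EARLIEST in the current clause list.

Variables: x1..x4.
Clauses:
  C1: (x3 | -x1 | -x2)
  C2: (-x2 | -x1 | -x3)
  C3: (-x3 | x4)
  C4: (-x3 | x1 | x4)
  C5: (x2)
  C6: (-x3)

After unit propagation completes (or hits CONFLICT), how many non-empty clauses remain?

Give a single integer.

unit clause [2] forces x2=T; simplify:
  drop -2 from [3, -1, -2] -> [3, -1]
  drop -2 from [-2, -1, -3] -> [-1, -3]
  satisfied 1 clause(s); 5 remain; assigned so far: [2]
unit clause [-3] forces x3=F; simplify:
  drop 3 from [3, -1] -> [-1]
  satisfied 4 clause(s); 1 remain; assigned so far: [2, 3]
unit clause [-1] forces x1=F; simplify:
  satisfied 1 clause(s); 0 remain; assigned so far: [1, 2, 3]

Answer: 0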